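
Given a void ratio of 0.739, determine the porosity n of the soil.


Result: 0.425

Derivation:
Using the relation n = e / (1 + e)
n = 0.739 / (1 + 0.739)
n = 0.739 / 1.739
n = 0.425


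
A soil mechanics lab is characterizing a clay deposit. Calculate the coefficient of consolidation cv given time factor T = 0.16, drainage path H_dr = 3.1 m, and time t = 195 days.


Using cv = T * H_dr^2 / t
H_dr^2 = 3.1^2 = 9.61
cv = 0.16 * 9.61 / 195
cv = 0.00789 m^2/day


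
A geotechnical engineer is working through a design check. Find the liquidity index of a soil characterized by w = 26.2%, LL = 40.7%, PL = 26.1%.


First compute the plasticity index:
PI = LL - PL = 40.7 - 26.1 = 14.6
Then compute the liquidity index:
LI = (w - PL) / PI
LI = (26.2 - 26.1) / 14.6
LI = 0.007


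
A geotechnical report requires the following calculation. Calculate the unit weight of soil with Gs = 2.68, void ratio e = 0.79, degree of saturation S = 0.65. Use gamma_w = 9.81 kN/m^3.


Using gamma = gamma_w * (Gs + S*e) / (1 + e)
Numerator: Gs + S*e = 2.68 + 0.65*0.79 = 3.1935
Denominator: 1 + e = 1 + 0.79 = 1.79
gamma = 9.81 * 3.1935 / 1.79
gamma = 17.502 kN/m^3


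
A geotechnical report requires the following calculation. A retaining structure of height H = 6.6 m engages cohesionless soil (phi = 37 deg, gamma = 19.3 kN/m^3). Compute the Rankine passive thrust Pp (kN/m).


Result: 1691.0 kN/m

Derivation:
Compute passive earth pressure coefficient:
Kp = tan^2(45 + phi/2) = tan^2(63.5) = 4.022791
Compute passive force:
Pp = 0.5 * Kp * gamma * H^2
Pp = 0.5 * 4.022791 * 19.3 * 6.6^2
Pp = 1691.0 kN/m


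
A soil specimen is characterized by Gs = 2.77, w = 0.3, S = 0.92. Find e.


Result: 0.9033

Derivation:
Using the relation e = Gs * w / S
e = 2.77 * 0.3 / 0.92
e = 0.9033


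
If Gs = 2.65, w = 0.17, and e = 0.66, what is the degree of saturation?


Using S = Gs * w / e
S = 2.65 * 0.17 / 0.66
S = 0.6826


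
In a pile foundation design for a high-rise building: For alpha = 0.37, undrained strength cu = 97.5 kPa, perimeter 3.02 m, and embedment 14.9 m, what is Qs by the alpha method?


Using Qs = alpha * cu * perimeter * L
Qs = 0.37 * 97.5 * 3.02 * 14.9
Qs = 1623.3 kN


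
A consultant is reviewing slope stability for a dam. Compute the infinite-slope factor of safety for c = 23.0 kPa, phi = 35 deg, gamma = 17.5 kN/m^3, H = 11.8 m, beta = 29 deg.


Result: 1.526

Derivation:
Using Fs = c / (gamma*H*sin(beta)*cos(beta)) + tan(phi)/tan(beta)
Cohesion contribution = 23.0 / (17.5*11.8*sin(29)*cos(29))
Cohesion contribution = 0.262674
Friction contribution = tan(35)/tan(29) = 1.26321
Fs = 0.262674 + 1.26321
Fs = 1.526


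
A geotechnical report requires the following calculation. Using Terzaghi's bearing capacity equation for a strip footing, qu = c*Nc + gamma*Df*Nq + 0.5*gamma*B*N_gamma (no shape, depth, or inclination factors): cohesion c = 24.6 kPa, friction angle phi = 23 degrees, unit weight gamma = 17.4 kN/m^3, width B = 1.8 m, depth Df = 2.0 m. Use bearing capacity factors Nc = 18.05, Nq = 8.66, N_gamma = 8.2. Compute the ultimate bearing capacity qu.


Result: 873.81 kPa

Derivation:
Compute qu = c*Nc + gamma*Df*Nq + 0.5*gamma*B*N_gamma
Term 1: 24.6 * 18.05 = 444.03
Term 2: 17.4 * 2.0 * 8.66 = 301.368
Term 3: 0.5 * 17.4 * 1.8 * 8.2 = 128.412
qu = 444.03 + 301.368 + 128.412
qu = 873.81 kPa


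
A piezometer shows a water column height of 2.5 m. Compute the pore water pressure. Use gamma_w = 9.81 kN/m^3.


Using u = gamma_w * h_w
u = 9.81 * 2.5
u = 24.53 kPa


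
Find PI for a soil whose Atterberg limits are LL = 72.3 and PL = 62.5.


Using PI = LL - PL
PI = 72.3 - 62.5
PI = 9.8


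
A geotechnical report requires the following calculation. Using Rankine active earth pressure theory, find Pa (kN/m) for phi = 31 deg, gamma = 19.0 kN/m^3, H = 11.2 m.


Result: 381.46 kN/m

Derivation:
Compute active earth pressure coefficient:
Ka = tan^2(45 - phi/2) = tan^2(29.5) = 0.320099
Compute active force:
Pa = 0.5 * Ka * gamma * H^2
Pa = 0.5 * 0.320099 * 19.0 * 11.2^2
Pa = 381.46 kN/m


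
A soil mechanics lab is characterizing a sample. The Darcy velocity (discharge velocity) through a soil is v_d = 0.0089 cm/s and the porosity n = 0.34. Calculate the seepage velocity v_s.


Result: 0.02618 cm/s

Derivation:
Using v_s = v_d / n
v_s = 0.0089 / 0.34
v_s = 0.02618 cm/s


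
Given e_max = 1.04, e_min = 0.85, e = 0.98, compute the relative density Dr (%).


Using Dr = (e_max - e) / (e_max - e_min) * 100
e_max - e = 1.04 - 0.98 = 0.06
e_max - e_min = 1.04 - 0.85 = 0.19
Dr = 0.06 / 0.19 * 100
Dr = 31.58 %


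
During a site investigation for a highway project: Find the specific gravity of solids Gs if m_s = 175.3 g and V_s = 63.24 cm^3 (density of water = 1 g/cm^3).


Using Gs = m_s / (V_s * rho_w)
Since rho_w = 1 g/cm^3:
Gs = 175.3 / 63.24
Gs = 2.772


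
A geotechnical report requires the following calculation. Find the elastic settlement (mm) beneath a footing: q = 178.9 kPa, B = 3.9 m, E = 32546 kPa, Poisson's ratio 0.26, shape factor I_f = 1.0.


Result: 19.988 mm

Derivation:
Using Se = q * B * (1 - nu^2) * I_f / E
1 - nu^2 = 1 - 0.26^2 = 0.9324
Se = 178.9 * 3.9 * 0.9324 * 1.0 / 32546
Se = 0.019988 m
Convert to mm: Se = 0.019988 * 1000 = 19.988 mm


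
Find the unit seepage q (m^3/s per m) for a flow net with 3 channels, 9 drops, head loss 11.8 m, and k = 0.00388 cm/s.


Convert k to m/s for unit consistency with H:
k = 0.00388 cm/s = 0.00388 / 100 m/s = 3.88e-05 m/s
Using q = k * H * Nf / Nd
Nf / Nd = 3 / 9 = 0.3333
q = 3.88e-05 * 11.8 * 0.3333
q = 0.0001526 m^3/s per m


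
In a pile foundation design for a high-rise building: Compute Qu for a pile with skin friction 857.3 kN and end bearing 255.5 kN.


Using Qu = Qf + Qb
Qu = 857.3 + 255.5
Qu = 1112.8 kN


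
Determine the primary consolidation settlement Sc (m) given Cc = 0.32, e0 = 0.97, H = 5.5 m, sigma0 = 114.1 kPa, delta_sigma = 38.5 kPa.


Using Sc = Cc * H / (1 + e0) * log10((sigma0 + delta_sigma) / sigma0)
Stress ratio = (114.1 + 38.5) / 114.1 = 1.33742
log10(1.33742) = 0.126269
Cc * H / (1 + e0) = 0.32 * 5.5 / (1 + 0.97) = 0.893401
Sc = 0.893401 * 0.126269
Sc = 0.1128 m


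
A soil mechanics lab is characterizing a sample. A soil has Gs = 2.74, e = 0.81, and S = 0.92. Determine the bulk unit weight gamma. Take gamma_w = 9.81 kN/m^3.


Using gamma = gamma_w * (Gs + S*e) / (1 + e)
Numerator: Gs + S*e = 2.74 + 0.92*0.81 = 3.4852
Denominator: 1 + e = 1 + 0.81 = 1.81
gamma = 9.81 * 3.4852 / 1.81
gamma = 18.889 kN/m^3


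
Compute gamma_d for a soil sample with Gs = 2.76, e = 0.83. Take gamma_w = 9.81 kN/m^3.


Using gamma_d = Gs * gamma_w / (1 + e)
gamma_d = 2.76 * 9.81 / (1 + 0.83)
gamma_d = 2.76 * 9.81 / 1.83
gamma_d = 14.795 kN/m^3


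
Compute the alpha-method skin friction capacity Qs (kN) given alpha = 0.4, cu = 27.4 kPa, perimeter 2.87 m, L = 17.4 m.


Using Qs = alpha * cu * perimeter * L
Qs = 0.4 * 27.4 * 2.87 * 17.4
Qs = 547.32 kN


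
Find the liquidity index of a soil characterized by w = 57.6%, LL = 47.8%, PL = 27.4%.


First compute the plasticity index:
PI = LL - PL = 47.8 - 27.4 = 20.4
Then compute the liquidity index:
LI = (w - PL) / PI
LI = (57.6 - 27.4) / 20.4
LI = 1.48


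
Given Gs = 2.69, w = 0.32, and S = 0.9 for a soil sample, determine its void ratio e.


Using the relation e = Gs * w / S
e = 2.69 * 0.32 / 0.9
e = 0.9564


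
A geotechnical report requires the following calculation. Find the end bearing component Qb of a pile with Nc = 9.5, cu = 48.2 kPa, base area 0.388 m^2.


Result: 177.67 kN

Derivation:
Using Qb = Nc * cu * Ab
Qb = 9.5 * 48.2 * 0.388
Qb = 177.67 kN


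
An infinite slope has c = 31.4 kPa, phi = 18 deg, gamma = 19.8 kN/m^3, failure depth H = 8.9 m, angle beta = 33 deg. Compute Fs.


Using Fs = c / (gamma*H*sin(beta)*cos(beta)) + tan(phi)/tan(beta)
Cohesion contribution = 31.4 / (19.8*8.9*sin(33)*cos(33))
Cohesion contribution = 0.390099
Friction contribution = tan(18)/tan(33) = 0.500332
Fs = 0.390099 + 0.500332
Fs = 0.89


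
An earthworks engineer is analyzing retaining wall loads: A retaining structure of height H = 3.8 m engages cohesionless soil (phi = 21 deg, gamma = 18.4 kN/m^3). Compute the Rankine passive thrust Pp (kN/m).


Compute passive earth pressure coefficient:
Kp = tan^2(45 + phi/2) = tan^2(55.5) = 2.117051
Compute passive force:
Pp = 0.5 * Kp * gamma * H^2
Pp = 0.5 * 2.117051 * 18.4 * 3.8^2
Pp = 281.25 kN/m


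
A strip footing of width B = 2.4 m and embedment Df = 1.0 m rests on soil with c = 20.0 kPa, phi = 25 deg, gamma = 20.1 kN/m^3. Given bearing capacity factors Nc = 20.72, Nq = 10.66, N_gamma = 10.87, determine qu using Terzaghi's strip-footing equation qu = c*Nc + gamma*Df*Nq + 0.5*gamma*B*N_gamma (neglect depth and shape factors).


Result: 890.85 kPa

Derivation:
Compute qu = c*Nc + gamma*Df*Nq + 0.5*gamma*B*N_gamma
Term 1: 20.0 * 20.72 = 414.4
Term 2: 20.1 * 1.0 * 10.66 = 214.266
Term 3: 0.5 * 20.1 * 2.4 * 10.87 = 262.1844
qu = 414.4 + 214.266 + 262.1844
qu = 890.85 kPa


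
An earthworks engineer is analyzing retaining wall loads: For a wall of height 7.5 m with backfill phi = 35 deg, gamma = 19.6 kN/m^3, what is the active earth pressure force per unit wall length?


Compute active earth pressure coefficient:
Ka = tan^2(45 - phi/2) = tan^2(27.5) = 0.27099
Compute active force:
Pa = 0.5 * Ka * gamma * H^2
Pa = 0.5 * 0.27099 * 19.6 * 7.5^2
Pa = 149.38 kN/m


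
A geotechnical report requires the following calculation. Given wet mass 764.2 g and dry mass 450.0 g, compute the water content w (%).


Result: 69.82 %

Derivation:
Using w = (m_wet - m_dry) / m_dry * 100
m_wet - m_dry = 764.2 - 450.0 = 314.2 g
w = 314.2 / 450.0 * 100
w = 69.82 %


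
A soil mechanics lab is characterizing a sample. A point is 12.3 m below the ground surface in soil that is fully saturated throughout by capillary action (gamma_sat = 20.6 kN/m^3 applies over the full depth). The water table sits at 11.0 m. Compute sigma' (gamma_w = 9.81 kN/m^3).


Total stress = gamma_sat * depth
sigma = 20.6 * 12.3 = 253.38 kPa
Pore water pressure u = gamma_w * (depth - d_wt)
u = 9.81 * (12.3 - 11.0) = 12.753 kPa
Effective stress = sigma - u
sigma' = 253.38 - 12.753 = 240.63 kPa


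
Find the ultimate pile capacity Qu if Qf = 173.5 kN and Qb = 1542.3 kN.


Using Qu = Qf + Qb
Qu = 173.5 + 1542.3
Qu = 1715.8 kN


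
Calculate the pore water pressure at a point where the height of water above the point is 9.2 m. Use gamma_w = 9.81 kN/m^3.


Using u = gamma_w * h_w
u = 9.81 * 9.2
u = 90.25 kPa


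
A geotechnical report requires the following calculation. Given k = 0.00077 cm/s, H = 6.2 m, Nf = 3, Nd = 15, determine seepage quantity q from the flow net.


Result: 9.548e-06 m^3/s per m

Derivation:
Convert k to m/s for unit consistency with H:
k = 0.00077 cm/s = 0.00077 / 100 m/s = 7.7e-06 m/s
Using q = k * H * Nf / Nd
Nf / Nd = 3 / 15 = 0.2
q = 7.7e-06 * 6.2 * 0.2
q = 9.548e-06 m^3/s per m


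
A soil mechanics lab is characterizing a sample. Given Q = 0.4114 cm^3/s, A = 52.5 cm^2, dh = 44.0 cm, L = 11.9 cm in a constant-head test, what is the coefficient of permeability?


Compute hydraulic gradient:
i = dh / L = 44.0 / 11.9 = 3.69748
Then apply Darcy's law:
k = Q / (A * i)
k = 0.4114 / (52.5 * 3.69748)
k = 0.4114 / 194.118
k = 0.002119 cm/s


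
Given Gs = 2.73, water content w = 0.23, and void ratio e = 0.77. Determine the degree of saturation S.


Result: 0.8155

Derivation:
Using S = Gs * w / e
S = 2.73 * 0.23 / 0.77
S = 0.8155


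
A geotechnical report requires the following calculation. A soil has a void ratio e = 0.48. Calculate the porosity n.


Using the relation n = e / (1 + e)
n = 0.48 / (1 + 0.48)
n = 0.48 / 1.48
n = 0.3243


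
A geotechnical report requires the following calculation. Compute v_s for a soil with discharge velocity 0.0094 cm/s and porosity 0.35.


Result: 0.02686 cm/s

Derivation:
Using v_s = v_d / n
v_s = 0.0094 / 0.35
v_s = 0.02686 cm/s


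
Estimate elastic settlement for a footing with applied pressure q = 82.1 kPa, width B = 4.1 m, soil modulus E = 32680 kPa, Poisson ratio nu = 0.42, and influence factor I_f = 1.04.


Using Se = q * B * (1 - nu^2) * I_f / E
1 - nu^2 = 1 - 0.42^2 = 0.8236
Se = 82.1 * 4.1 * 0.8236 * 1.04 / 32680
Se = 0.008823 m
Convert to mm: Se = 0.008823 * 1000 = 8.823 mm


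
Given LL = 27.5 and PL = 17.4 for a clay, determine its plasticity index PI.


Using PI = LL - PL
PI = 27.5 - 17.4
PI = 10.1


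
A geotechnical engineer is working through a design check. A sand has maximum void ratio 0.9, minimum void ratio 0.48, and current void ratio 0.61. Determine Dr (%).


Using Dr = (e_max - e) / (e_max - e_min) * 100
e_max - e = 0.9 - 0.61 = 0.29
e_max - e_min = 0.9 - 0.48 = 0.42
Dr = 0.29 / 0.42 * 100
Dr = 69.05 %


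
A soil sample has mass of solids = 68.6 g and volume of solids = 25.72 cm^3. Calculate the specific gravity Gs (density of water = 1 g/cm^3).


Using Gs = m_s / (V_s * rho_w)
Since rho_w = 1 g/cm^3:
Gs = 68.6 / 25.72
Gs = 2.667


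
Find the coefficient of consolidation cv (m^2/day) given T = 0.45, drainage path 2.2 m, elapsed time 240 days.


Using cv = T * H_dr^2 / t
H_dr^2 = 2.2^2 = 4.84
cv = 0.45 * 4.84 / 240
cv = 0.00907 m^2/day


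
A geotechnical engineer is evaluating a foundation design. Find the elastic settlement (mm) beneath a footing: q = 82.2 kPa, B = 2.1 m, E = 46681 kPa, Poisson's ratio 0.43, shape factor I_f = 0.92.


Using Se = q * B * (1 - nu^2) * I_f / E
1 - nu^2 = 1 - 0.43^2 = 0.8151
Se = 82.2 * 2.1 * 0.8151 * 0.92 / 46681
Se = 0.002773 m
Convert to mm: Se = 0.002773 * 1000 = 2.773 mm


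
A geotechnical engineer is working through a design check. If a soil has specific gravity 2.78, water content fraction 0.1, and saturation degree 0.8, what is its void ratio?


Result: 0.3475

Derivation:
Using the relation e = Gs * w / S
e = 2.78 * 0.1 / 0.8
e = 0.3475


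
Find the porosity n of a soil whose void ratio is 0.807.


Result: 0.4466

Derivation:
Using the relation n = e / (1 + e)
n = 0.807 / (1 + 0.807)
n = 0.807 / 1.807
n = 0.4466


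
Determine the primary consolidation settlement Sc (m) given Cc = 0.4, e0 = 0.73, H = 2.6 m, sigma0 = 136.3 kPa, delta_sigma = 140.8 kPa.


Result: 0.1852 m

Derivation:
Using Sc = Cc * H / (1 + e0) * log10((sigma0 + delta_sigma) / sigma0)
Stress ratio = (136.3 + 140.8) / 136.3 = 2.03302
log10(2.03302) = 0.308141
Cc * H / (1 + e0) = 0.4 * 2.6 / (1 + 0.73) = 0.601156
Sc = 0.601156 * 0.308141
Sc = 0.1852 m


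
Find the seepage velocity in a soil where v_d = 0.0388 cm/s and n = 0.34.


Using v_s = v_d / n
v_s = 0.0388 / 0.34
v_s = 0.11412 cm/s


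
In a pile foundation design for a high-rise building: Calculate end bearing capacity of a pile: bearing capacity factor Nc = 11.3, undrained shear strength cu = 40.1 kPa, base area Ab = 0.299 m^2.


Using Qb = Nc * cu * Ab
Qb = 11.3 * 40.1 * 0.299
Qb = 135.49 kN


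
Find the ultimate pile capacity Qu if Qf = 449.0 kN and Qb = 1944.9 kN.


Using Qu = Qf + Qb
Qu = 449.0 + 1944.9
Qu = 2393.9 kN


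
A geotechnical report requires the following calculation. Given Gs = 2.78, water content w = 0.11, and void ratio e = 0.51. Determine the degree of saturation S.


Using S = Gs * w / e
S = 2.78 * 0.11 / 0.51
S = 0.5996


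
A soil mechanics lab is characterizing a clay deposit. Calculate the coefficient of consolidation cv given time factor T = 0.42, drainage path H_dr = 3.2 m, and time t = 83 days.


Using cv = T * H_dr^2 / t
H_dr^2 = 3.2^2 = 10.24
cv = 0.42 * 10.24 / 83
cv = 0.05182 m^2/day


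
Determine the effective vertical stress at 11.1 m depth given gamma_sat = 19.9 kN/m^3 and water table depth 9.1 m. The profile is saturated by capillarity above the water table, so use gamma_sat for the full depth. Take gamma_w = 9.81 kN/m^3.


Total stress = gamma_sat * depth
sigma = 19.9 * 11.1 = 220.89 kPa
Pore water pressure u = gamma_w * (depth - d_wt)
u = 9.81 * (11.1 - 9.1) = 19.62 kPa
Effective stress = sigma - u
sigma' = 220.89 - 19.62 = 201.27 kPa


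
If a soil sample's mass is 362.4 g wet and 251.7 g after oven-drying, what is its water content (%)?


Using w = (m_wet - m_dry) / m_dry * 100
m_wet - m_dry = 362.4 - 251.7 = 110.7 g
w = 110.7 / 251.7 * 100
w = 43.98 %


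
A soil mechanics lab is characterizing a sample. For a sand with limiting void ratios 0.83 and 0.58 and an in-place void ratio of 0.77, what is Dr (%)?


Result: 24.0 %

Derivation:
Using Dr = (e_max - e) / (e_max - e_min) * 100
e_max - e = 0.83 - 0.77 = 0.06
e_max - e_min = 0.83 - 0.58 = 0.25
Dr = 0.06 / 0.25 * 100
Dr = 24.0 %


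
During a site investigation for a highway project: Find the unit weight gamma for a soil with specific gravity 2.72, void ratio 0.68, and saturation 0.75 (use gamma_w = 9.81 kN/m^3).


Using gamma = gamma_w * (Gs + S*e) / (1 + e)
Numerator: Gs + S*e = 2.72 + 0.75*0.68 = 3.23
Denominator: 1 + e = 1 + 0.68 = 1.68
gamma = 9.81 * 3.23 / 1.68
gamma = 18.861 kN/m^3


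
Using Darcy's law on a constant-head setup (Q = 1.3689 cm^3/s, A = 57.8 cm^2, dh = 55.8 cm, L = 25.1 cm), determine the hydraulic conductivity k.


Compute hydraulic gradient:
i = dh / L = 55.8 / 25.1 = 2.22311
Then apply Darcy's law:
k = Q / (A * i)
k = 1.3689 / (57.8 * 2.22311)
k = 1.3689 / 128.496
k = 0.010653 cm/s


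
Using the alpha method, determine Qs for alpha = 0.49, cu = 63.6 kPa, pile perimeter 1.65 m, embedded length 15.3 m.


Using Qs = alpha * cu * perimeter * L
Qs = 0.49 * 63.6 * 1.65 * 15.3
Qs = 786.74 kN


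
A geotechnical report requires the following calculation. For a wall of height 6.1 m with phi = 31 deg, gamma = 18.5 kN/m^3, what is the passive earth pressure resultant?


Compute passive earth pressure coefficient:
Kp = tan^2(45 + phi/2) = tan^2(60.5) = 3.124035
Compute passive force:
Pp = 0.5 * Kp * gamma * H^2
Pp = 0.5 * 3.124035 * 18.5 * 6.1^2
Pp = 1075.27 kN/m


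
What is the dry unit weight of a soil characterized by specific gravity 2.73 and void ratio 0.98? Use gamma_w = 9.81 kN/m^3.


Using gamma_d = Gs * gamma_w / (1 + e)
gamma_d = 2.73 * 9.81 / (1 + 0.98)
gamma_d = 2.73 * 9.81 / 1.98
gamma_d = 13.526 kN/m^3


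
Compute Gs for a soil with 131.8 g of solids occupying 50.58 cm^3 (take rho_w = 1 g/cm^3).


Using Gs = m_s / (V_s * rho_w)
Since rho_w = 1 g/cm^3:
Gs = 131.8 / 50.58
Gs = 2.606


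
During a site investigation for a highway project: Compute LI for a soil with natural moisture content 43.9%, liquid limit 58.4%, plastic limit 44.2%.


Result: -0.021

Derivation:
First compute the plasticity index:
PI = LL - PL = 58.4 - 44.2 = 14.2
Then compute the liquidity index:
LI = (w - PL) / PI
LI = (43.9 - 44.2) / 14.2
LI = -0.021


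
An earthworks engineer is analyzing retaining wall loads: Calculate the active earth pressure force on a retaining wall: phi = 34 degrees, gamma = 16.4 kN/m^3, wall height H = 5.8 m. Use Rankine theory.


Compute active earth pressure coefficient:
Ka = tan^2(45 - phi/2) = tan^2(28.0) = 0.282715
Compute active force:
Pa = 0.5 * Ka * gamma * H^2
Pa = 0.5 * 0.282715 * 16.4 * 5.8^2
Pa = 77.99 kN/m


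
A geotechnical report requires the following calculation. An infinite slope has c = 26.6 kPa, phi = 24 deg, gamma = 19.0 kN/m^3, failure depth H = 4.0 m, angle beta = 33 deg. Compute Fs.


Using Fs = c / (gamma*H*sin(beta)*cos(beta)) + tan(phi)/tan(beta)
Cohesion contribution = 26.6 / (19.0*4.0*sin(33)*cos(33))
Cohesion contribution = 0.766245
Friction contribution = tan(24)/tan(33) = 0.685592
Fs = 0.766245 + 0.685592
Fs = 1.452


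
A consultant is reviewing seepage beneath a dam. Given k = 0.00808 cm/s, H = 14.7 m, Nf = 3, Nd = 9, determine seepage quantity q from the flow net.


Result: 0.0003959 m^3/s per m

Derivation:
Convert k to m/s for unit consistency with H:
k = 0.00808 cm/s = 0.00808 / 100 m/s = 8.08e-05 m/s
Using q = k * H * Nf / Nd
Nf / Nd = 3 / 9 = 0.3333
q = 8.08e-05 * 14.7 * 0.3333
q = 0.0003959 m^3/s per m


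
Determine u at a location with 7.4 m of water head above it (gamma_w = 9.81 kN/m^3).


Using u = gamma_w * h_w
u = 9.81 * 7.4
u = 72.59 kPa


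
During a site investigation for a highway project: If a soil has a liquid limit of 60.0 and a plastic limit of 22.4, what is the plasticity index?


Using PI = LL - PL
PI = 60.0 - 22.4
PI = 37.6


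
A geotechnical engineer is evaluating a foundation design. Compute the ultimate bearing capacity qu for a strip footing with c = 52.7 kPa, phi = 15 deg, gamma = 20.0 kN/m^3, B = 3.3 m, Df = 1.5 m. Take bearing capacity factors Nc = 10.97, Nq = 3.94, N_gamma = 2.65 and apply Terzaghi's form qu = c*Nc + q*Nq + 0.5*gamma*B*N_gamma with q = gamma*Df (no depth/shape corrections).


Compute qu = c*Nc + gamma*Df*Nq + 0.5*gamma*B*N_gamma
Term 1: 52.7 * 10.97 = 578.119
Term 2: 20.0 * 1.5 * 3.94 = 118.2
Term 3: 0.5 * 20.0 * 3.3 * 2.65 = 87.45
qu = 578.119 + 118.2 + 87.45
qu = 783.77 kPa


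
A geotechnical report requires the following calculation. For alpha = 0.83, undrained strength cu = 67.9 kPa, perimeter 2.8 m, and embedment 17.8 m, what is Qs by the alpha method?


Using Qs = alpha * cu * perimeter * L
Qs = 0.83 * 67.9 * 2.8 * 17.8
Qs = 2808.83 kN


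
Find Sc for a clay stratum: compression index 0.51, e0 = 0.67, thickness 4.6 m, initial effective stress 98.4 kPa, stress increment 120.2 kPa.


Using Sc = Cc * H / (1 + e0) * log10((sigma0 + delta_sigma) / sigma0)
Stress ratio = (98.4 + 120.2) / 98.4 = 2.22154
log10(2.22154) = 0.346655
Cc * H / (1 + e0) = 0.51 * 4.6 / (1 + 0.67) = 1.40479
Sc = 1.40479 * 0.346655
Sc = 0.487 m


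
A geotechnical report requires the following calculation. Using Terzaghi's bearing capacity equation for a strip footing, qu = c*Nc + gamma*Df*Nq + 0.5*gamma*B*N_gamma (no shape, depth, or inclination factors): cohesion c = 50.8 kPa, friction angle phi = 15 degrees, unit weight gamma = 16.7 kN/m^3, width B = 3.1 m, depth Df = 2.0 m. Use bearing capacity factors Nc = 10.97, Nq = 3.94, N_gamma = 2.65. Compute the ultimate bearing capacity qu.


Compute qu = c*Nc + gamma*Df*Nq + 0.5*gamma*B*N_gamma
Term 1: 50.8 * 10.97 = 557.276
Term 2: 16.7 * 2.0 * 3.94 = 131.596
Term 3: 0.5 * 16.7 * 3.1 * 2.65 = 68.59525
qu = 557.276 + 131.596 + 68.59525
qu = 757.47 kPa


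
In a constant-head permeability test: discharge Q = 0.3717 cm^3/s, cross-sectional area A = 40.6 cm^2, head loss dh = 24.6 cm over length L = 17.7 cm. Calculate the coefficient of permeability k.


Compute hydraulic gradient:
i = dh / L = 24.6 / 17.7 = 1.38983
Then apply Darcy's law:
k = Q / (A * i)
k = 0.3717 / (40.6 * 1.38983)
k = 0.3717 / 56.4271
k = 0.006587 cm/s


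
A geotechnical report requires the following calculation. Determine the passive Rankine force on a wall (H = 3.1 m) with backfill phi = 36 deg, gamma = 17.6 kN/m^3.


Compute passive earth pressure coefficient:
Kp = tan^2(45 + phi/2) = tan^2(63.0) = 3.85184
Compute passive force:
Pp = 0.5 * Kp * gamma * H^2
Pp = 0.5 * 3.85184 * 17.6 * 3.1^2
Pp = 325.74 kN/m


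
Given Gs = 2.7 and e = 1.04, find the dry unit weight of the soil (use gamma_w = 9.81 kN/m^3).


Using gamma_d = Gs * gamma_w / (1 + e)
gamma_d = 2.7 * 9.81 / (1 + 1.04)
gamma_d = 2.7 * 9.81 / 2.04
gamma_d = 12.984 kN/m^3


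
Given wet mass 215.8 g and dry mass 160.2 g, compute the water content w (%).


Result: 34.71 %

Derivation:
Using w = (m_wet - m_dry) / m_dry * 100
m_wet - m_dry = 215.8 - 160.2 = 55.6 g
w = 55.6 / 160.2 * 100
w = 34.71 %


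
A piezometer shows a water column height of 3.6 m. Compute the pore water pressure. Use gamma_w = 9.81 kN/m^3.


Using u = gamma_w * h_w
u = 9.81 * 3.6
u = 35.32 kPa


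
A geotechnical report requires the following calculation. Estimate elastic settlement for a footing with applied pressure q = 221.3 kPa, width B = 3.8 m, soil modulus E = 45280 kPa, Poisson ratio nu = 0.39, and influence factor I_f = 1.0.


Using Se = q * B * (1 - nu^2) * I_f / E
1 - nu^2 = 1 - 0.39^2 = 0.8479
Se = 221.3 * 3.8 * 0.8479 * 1.0 / 45280
Se = 0.015747 m
Convert to mm: Se = 0.015747 * 1000 = 15.747 mm


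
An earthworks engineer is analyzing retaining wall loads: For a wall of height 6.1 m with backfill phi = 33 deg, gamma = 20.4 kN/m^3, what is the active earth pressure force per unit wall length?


Result: 111.89 kN/m

Derivation:
Compute active earth pressure coefficient:
Ka = tan^2(45 - phi/2) = tan^2(28.5) = 0.294801
Compute active force:
Pa = 0.5 * Ka * gamma * H^2
Pa = 0.5 * 0.294801 * 20.4 * 6.1^2
Pa = 111.89 kN/m


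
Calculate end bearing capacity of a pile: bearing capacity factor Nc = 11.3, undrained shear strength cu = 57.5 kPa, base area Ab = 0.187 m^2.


Using Qb = Nc * cu * Ab
Qb = 11.3 * 57.5 * 0.187
Qb = 121.5 kN


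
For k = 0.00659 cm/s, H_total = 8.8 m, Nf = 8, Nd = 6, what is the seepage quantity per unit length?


Result: 0.0007732 m^3/s per m

Derivation:
Convert k to m/s for unit consistency with H:
k = 0.00659 cm/s = 0.00659 / 100 m/s = 6.59e-05 m/s
Using q = k * H * Nf / Nd
Nf / Nd = 8 / 6 = 1.3333
q = 6.59e-05 * 8.8 * 1.3333
q = 0.0007732 m^3/s per m


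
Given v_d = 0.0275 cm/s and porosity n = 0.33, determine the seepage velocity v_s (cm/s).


Using v_s = v_d / n
v_s = 0.0275 / 0.33
v_s = 0.08333 cm/s


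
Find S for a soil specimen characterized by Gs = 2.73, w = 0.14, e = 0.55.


Using S = Gs * w / e
S = 2.73 * 0.14 / 0.55
S = 0.6949


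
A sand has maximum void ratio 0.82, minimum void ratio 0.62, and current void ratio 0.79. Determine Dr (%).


Result: 15.0 %

Derivation:
Using Dr = (e_max - e) / (e_max - e_min) * 100
e_max - e = 0.82 - 0.79 = 0.03
e_max - e_min = 0.82 - 0.62 = 0.2
Dr = 0.03 / 0.2 * 100
Dr = 15.0 %


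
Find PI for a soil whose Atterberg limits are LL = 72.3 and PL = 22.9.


Using PI = LL - PL
PI = 72.3 - 22.9
PI = 49.4


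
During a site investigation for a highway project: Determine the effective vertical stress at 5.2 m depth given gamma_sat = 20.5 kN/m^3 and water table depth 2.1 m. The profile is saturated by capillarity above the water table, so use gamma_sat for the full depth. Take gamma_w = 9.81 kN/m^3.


Total stress = gamma_sat * depth
sigma = 20.5 * 5.2 = 106.6 kPa
Pore water pressure u = gamma_w * (depth - d_wt)
u = 9.81 * (5.2 - 2.1) = 30.411 kPa
Effective stress = sigma - u
sigma' = 106.6 - 30.411 = 76.19 kPa


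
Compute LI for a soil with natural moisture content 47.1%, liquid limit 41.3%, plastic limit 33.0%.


First compute the plasticity index:
PI = LL - PL = 41.3 - 33.0 = 8.3
Then compute the liquidity index:
LI = (w - PL) / PI
LI = (47.1 - 33.0) / 8.3
LI = 1.699


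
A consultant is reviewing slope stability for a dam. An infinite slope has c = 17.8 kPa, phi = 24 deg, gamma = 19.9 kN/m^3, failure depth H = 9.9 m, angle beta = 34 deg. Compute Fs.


Using Fs = c / (gamma*H*sin(beta)*cos(beta)) + tan(phi)/tan(beta)
Cohesion contribution = 17.8 / (19.9*9.9*sin(34)*cos(34))
Cohesion contribution = 0.194893
Friction contribution = tan(24)/tan(34) = 0.660079
Fs = 0.194893 + 0.660079
Fs = 0.855


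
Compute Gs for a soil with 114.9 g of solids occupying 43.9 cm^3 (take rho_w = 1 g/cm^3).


Result: 2.617

Derivation:
Using Gs = m_s / (V_s * rho_w)
Since rho_w = 1 g/cm^3:
Gs = 114.9 / 43.9
Gs = 2.617


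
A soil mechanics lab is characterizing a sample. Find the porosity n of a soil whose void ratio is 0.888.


Using the relation n = e / (1 + e)
n = 0.888 / (1 + 0.888)
n = 0.888 / 1.888
n = 0.4703


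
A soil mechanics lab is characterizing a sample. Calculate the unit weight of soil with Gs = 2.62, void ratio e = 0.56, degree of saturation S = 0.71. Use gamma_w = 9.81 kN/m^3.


Using gamma = gamma_w * (Gs + S*e) / (1 + e)
Numerator: Gs + S*e = 2.62 + 0.71*0.56 = 3.0176
Denominator: 1 + e = 1 + 0.56 = 1.56
gamma = 9.81 * 3.0176 / 1.56
gamma = 18.976 kN/m^3


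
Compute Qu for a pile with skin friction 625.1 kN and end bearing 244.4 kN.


Result: 869.5 kN

Derivation:
Using Qu = Qf + Qb
Qu = 625.1 + 244.4
Qu = 869.5 kN


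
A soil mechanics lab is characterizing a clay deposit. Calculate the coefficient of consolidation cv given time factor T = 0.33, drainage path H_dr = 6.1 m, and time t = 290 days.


Using cv = T * H_dr^2 / t
H_dr^2 = 6.1^2 = 37.21
cv = 0.33 * 37.21 / 290
cv = 0.04234 m^2/day


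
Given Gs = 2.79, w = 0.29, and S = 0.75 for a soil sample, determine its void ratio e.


Using the relation e = Gs * w / S
e = 2.79 * 0.29 / 0.75
e = 1.0788


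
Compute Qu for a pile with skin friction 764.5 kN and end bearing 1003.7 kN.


Result: 1768.2 kN

Derivation:
Using Qu = Qf + Qb
Qu = 764.5 + 1003.7
Qu = 1768.2 kN


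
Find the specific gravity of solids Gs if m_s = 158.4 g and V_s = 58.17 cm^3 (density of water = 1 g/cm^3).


Result: 2.723

Derivation:
Using Gs = m_s / (V_s * rho_w)
Since rho_w = 1 g/cm^3:
Gs = 158.4 / 58.17
Gs = 2.723


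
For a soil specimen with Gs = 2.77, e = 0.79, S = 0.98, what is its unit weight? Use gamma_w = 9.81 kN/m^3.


Using gamma = gamma_w * (Gs + S*e) / (1 + e)
Numerator: Gs + S*e = 2.77 + 0.98*0.79 = 3.5442
Denominator: 1 + e = 1 + 0.79 = 1.79
gamma = 9.81 * 3.5442 / 1.79
gamma = 19.424 kN/m^3


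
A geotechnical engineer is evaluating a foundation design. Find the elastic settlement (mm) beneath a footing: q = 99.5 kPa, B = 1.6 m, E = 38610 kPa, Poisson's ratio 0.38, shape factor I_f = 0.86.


Result: 3.034 mm

Derivation:
Using Se = q * B * (1 - nu^2) * I_f / E
1 - nu^2 = 1 - 0.38^2 = 0.8556
Se = 99.5 * 1.6 * 0.8556 * 0.86 / 38610
Se = 0.003034 m
Convert to mm: Se = 0.003034 * 1000 = 3.034 mm


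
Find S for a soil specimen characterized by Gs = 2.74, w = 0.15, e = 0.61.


Using S = Gs * w / e
S = 2.74 * 0.15 / 0.61
S = 0.6738


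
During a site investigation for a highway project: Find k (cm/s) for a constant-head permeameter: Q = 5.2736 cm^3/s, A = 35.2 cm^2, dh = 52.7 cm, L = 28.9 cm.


Compute hydraulic gradient:
i = dh / L = 52.7 / 28.9 = 1.82353
Then apply Darcy's law:
k = Q / (A * i)
k = 5.2736 / (35.2 * 1.82353)
k = 5.2736 / 64.1882
k = 0.082158 cm/s


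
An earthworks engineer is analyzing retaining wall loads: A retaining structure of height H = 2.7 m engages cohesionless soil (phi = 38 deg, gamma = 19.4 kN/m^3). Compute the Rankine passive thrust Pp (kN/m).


Result: 297.26 kN/m

Derivation:
Compute passive earth pressure coefficient:
Kp = tan^2(45 + phi/2) = tan^2(64.0) = 4.203746
Compute passive force:
Pp = 0.5 * Kp * gamma * H^2
Pp = 0.5 * 4.203746 * 19.4 * 2.7^2
Pp = 297.26 kN/m


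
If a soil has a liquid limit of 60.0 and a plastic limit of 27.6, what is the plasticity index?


Result: 32.4

Derivation:
Using PI = LL - PL
PI = 60.0 - 27.6
PI = 32.4


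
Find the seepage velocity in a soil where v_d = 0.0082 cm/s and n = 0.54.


Result: 0.01519 cm/s

Derivation:
Using v_s = v_d / n
v_s = 0.0082 / 0.54
v_s = 0.01519 cm/s


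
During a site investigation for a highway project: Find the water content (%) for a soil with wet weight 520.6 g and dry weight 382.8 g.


Using w = (m_wet - m_dry) / m_dry * 100
m_wet - m_dry = 520.6 - 382.8 = 137.8 g
w = 137.8 / 382.8 * 100
w = 36.0 %


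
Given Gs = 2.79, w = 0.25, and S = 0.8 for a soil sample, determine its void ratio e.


Using the relation e = Gs * w / S
e = 2.79 * 0.25 / 0.8
e = 0.8719


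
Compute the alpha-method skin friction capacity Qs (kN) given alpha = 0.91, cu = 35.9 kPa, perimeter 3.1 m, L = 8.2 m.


Result: 830.45 kN

Derivation:
Using Qs = alpha * cu * perimeter * L
Qs = 0.91 * 35.9 * 3.1 * 8.2
Qs = 830.45 kN


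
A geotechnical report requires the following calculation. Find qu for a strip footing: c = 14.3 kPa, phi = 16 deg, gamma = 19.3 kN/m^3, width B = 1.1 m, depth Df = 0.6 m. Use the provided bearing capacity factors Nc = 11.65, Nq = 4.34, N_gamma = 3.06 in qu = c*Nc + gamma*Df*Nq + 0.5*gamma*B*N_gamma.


Compute qu = c*Nc + gamma*Df*Nq + 0.5*gamma*B*N_gamma
Term 1: 14.3 * 11.65 = 166.595
Term 2: 19.3 * 0.6 * 4.34 = 50.2572
Term 3: 0.5 * 19.3 * 1.1 * 3.06 = 32.4819
qu = 166.595 + 50.2572 + 32.4819
qu = 249.33 kPa


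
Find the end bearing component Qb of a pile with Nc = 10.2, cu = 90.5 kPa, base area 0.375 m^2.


Result: 346.16 kN

Derivation:
Using Qb = Nc * cu * Ab
Qb = 10.2 * 90.5 * 0.375
Qb = 346.16 kN


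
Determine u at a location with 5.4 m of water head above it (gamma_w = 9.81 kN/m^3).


Result: 52.97 kPa

Derivation:
Using u = gamma_w * h_w
u = 9.81 * 5.4
u = 52.97 kPa


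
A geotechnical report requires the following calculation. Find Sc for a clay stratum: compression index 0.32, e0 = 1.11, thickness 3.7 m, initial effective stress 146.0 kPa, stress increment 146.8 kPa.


Using Sc = Cc * H / (1 + e0) * log10((sigma0 + delta_sigma) / sigma0)
Stress ratio = (146.0 + 146.8) / 146.0 = 2.00548
log10(2.00548) = 0.302218
Cc * H / (1 + e0) = 0.32 * 3.7 / (1 + 1.11) = 0.561137
Sc = 0.561137 * 0.302218
Sc = 0.1696 m


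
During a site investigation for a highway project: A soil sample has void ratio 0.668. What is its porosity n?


Result: 0.4005

Derivation:
Using the relation n = e / (1 + e)
n = 0.668 / (1 + 0.668)
n = 0.668 / 1.668
n = 0.4005


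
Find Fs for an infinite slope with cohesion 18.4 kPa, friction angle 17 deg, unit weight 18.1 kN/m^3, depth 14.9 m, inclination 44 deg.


Using Fs = c / (gamma*H*sin(beta)*cos(beta)) + tan(phi)/tan(beta)
Cohesion contribution = 18.4 / (18.1*14.9*sin(44)*cos(44))
Cohesion contribution = 0.136536
Friction contribution = tan(17)/tan(44) = 0.316593
Fs = 0.136536 + 0.316593
Fs = 0.453


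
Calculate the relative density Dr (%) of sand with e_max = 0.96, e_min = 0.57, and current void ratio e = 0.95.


Using Dr = (e_max - e) / (e_max - e_min) * 100
e_max - e = 0.96 - 0.95 = 0.01
e_max - e_min = 0.96 - 0.57 = 0.39
Dr = 0.01 / 0.39 * 100
Dr = 2.56 %


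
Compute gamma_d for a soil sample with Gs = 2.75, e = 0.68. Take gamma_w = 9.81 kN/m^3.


Using gamma_d = Gs * gamma_w / (1 + e)
gamma_d = 2.75 * 9.81 / (1 + 0.68)
gamma_d = 2.75 * 9.81 / 1.68
gamma_d = 16.058 kN/m^3


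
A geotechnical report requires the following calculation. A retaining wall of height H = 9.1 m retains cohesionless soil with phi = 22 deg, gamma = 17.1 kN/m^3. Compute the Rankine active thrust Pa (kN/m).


Compute active earth pressure coefficient:
Ka = tan^2(45 - phi/2) = tan^2(34.0) = 0.454962
Compute active force:
Pa = 0.5 * Ka * gamma * H^2
Pa = 0.5 * 0.454962 * 17.1 * 9.1^2
Pa = 322.12 kN/m


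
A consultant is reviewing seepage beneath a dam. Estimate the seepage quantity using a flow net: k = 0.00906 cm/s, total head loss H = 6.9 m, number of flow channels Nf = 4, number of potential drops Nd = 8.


Convert k to m/s for unit consistency with H:
k = 0.00906 cm/s = 0.00906 / 100 m/s = 9.06e-05 m/s
Using q = k * H * Nf / Nd
Nf / Nd = 4 / 8 = 0.5
q = 9.06e-05 * 6.9 * 0.5
q = 0.0003126 m^3/s per m


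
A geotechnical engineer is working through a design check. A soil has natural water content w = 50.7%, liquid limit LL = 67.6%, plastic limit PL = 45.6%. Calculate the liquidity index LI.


First compute the plasticity index:
PI = LL - PL = 67.6 - 45.6 = 22.0
Then compute the liquidity index:
LI = (w - PL) / PI
LI = (50.7 - 45.6) / 22.0
LI = 0.232


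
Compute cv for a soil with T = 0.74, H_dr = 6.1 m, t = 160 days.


Using cv = T * H_dr^2 / t
H_dr^2 = 6.1^2 = 37.21
cv = 0.74 * 37.21 / 160
cv = 0.1721 m^2/day


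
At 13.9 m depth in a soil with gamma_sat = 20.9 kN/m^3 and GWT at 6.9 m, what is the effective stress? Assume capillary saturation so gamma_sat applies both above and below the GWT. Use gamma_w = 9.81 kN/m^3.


Total stress = gamma_sat * depth
sigma = 20.9 * 13.9 = 290.51 kPa
Pore water pressure u = gamma_w * (depth - d_wt)
u = 9.81 * (13.9 - 6.9) = 68.67 kPa
Effective stress = sigma - u
sigma' = 290.51 - 68.67 = 221.84 kPa


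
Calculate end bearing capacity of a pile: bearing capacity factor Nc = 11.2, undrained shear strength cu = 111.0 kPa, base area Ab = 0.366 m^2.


Result: 455.01 kN

Derivation:
Using Qb = Nc * cu * Ab
Qb = 11.2 * 111.0 * 0.366
Qb = 455.01 kN


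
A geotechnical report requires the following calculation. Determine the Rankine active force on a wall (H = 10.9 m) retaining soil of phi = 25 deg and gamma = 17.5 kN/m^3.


Result: 421.93 kN/m

Derivation:
Compute active earth pressure coefficient:
Ka = tan^2(45 - phi/2) = tan^2(32.5) = 0.405859
Compute active force:
Pa = 0.5 * Ka * gamma * H^2
Pa = 0.5 * 0.405859 * 17.5 * 10.9^2
Pa = 421.93 kN/m


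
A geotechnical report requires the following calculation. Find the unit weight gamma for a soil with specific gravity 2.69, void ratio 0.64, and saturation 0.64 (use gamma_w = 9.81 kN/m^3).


Using gamma = gamma_w * (Gs + S*e) / (1 + e)
Numerator: Gs + S*e = 2.69 + 0.64*0.64 = 3.0996
Denominator: 1 + e = 1 + 0.64 = 1.64
gamma = 9.81 * 3.0996 / 1.64
gamma = 18.541 kN/m^3


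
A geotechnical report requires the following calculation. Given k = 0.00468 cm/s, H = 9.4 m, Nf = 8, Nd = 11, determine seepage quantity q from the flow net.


Convert k to m/s for unit consistency with H:
k = 0.00468 cm/s = 0.00468 / 100 m/s = 4.68e-05 m/s
Using q = k * H * Nf / Nd
Nf / Nd = 8 / 11 = 0.7273
q = 4.68e-05 * 9.4 * 0.7273
q = 0.0003199 m^3/s per m


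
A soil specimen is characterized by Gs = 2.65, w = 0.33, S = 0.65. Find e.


Using the relation e = Gs * w / S
e = 2.65 * 0.33 / 0.65
e = 1.3454


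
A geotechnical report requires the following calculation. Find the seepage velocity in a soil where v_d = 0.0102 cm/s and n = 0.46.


Using v_s = v_d / n
v_s = 0.0102 / 0.46
v_s = 0.02217 cm/s


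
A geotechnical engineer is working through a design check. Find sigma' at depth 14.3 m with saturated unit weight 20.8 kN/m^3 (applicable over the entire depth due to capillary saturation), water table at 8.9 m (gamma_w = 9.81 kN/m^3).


Total stress = gamma_sat * depth
sigma = 20.8 * 14.3 = 297.44 kPa
Pore water pressure u = gamma_w * (depth - d_wt)
u = 9.81 * (14.3 - 8.9) = 52.974 kPa
Effective stress = sigma - u
sigma' = 297.44 - 52.974 = 244.47 kPa


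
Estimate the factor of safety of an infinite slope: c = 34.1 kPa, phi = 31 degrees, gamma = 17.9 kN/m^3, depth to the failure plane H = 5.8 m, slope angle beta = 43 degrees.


Result: 1.303

Derivation:
Using Fs = c / (gamma*H*sin(beta)*cos(beta)) + tan(phi)/tan(beta)
Cohesion contribution = 34.1 / (17.9*5.8*sin(43)*cos(43))
Cohesion contribution = 0.65851
Friction contribution = tan(31)/tan(43) = 0.644344
Fs = 0.65851 + 0.644344
Fs = 1.303


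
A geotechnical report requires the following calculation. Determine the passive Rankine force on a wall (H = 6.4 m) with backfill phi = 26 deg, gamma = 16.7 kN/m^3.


Compute passive earth pressure coefficient:
Kp = tan^2(45 + phi/2) = tan^2(58.0) = 2.561071
Compute passive force:
Pp = 0.5 * Kp * gamma * H^2
Pp = 0.5 * 2.561071 * 16.7 * 6.4^2
Pp = 875.93 kN/m


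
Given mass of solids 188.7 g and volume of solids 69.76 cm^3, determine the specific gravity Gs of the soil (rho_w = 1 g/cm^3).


Result: 2.705

Derivation:
Using Gs = m_s / (V_s * rho_w)
Since rho_w = 1 g/cm^3:
Gs = 188.7 / 69.76
Gs = 2.705


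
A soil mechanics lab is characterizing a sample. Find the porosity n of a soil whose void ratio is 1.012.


Result: 0.503

Derivation:
Using the relation n = e / (1 + e)
n = 1.012 / (1 + 1.012)
n = 1.012 / 2.012
n = 0.503


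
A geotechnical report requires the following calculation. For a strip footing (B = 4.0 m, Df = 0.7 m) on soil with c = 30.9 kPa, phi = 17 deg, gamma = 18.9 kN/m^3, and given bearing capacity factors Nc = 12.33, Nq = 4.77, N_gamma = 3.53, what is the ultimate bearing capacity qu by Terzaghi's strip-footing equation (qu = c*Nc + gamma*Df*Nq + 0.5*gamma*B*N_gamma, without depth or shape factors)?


Compute qu = c*Nc + gamma*Df*Nq + 0.5*gamma*B*N_gamma
Term 1: 30.9 * 12.33 = 380.997
Term 2: 18.9 * 0.7 * 4.77 = 63.1071
Term 3: 0.5 * 18.9 * 4.0 * 3.53 = 133.434
qu = 380.997 + 63.1071 + 133.434
qu = 577.54 kPa
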